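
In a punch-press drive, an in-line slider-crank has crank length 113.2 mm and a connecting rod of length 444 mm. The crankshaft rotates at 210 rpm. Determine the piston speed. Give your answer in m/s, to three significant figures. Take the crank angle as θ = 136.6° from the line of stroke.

ω = 2π·210/60 = 21.99 rad/s
For an in-line slider-crank, x = r cosθ + √(L² − r² sin²θ), so v = −rω sinθ·[1 + r cosθ/√(L² − r² sin²θ)].
With r = 0.1132 m, L = 0.444 m, θ = 136.6°: √(L² − r² sin²θ) = 0.43713 m.
v = −0.1132·21.99·0.68709·[1 + 0.1132·-0.72657/0.43713] = -1.3886 m/s.
|v| = 1.3886 m/s.

1.39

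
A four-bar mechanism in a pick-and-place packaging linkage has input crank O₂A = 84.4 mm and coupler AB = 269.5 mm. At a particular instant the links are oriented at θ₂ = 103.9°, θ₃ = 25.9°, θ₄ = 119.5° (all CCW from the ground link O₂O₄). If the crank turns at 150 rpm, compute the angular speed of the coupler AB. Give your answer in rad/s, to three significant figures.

1.33

ω₂ = 15.71 rad/s (from 150 rpm).
Differentiating the loop-closure r₂e^{iθ₂}+r₃e^{iθ₃}=r₁+r₄e^{iθ₄} gives r₂ω₂e^{iθ₂}+r₃ω₃e^{iθ₃}=r₄ω₄e^{iθ₄}.
Eliminating the other unknown: ω₃ = r₂ω₂ sin(θ₄−θ₂) / [r₃ sin(θ₃−θ₄)].
Numerator sine = +0.26892; denominator sine = -0.99803.
Result = 0.0844·15.71·(+0.26892) / (0.2695·(-0.99803)) = -1.3255 rad/s; magnitude 1.3255 rad/s.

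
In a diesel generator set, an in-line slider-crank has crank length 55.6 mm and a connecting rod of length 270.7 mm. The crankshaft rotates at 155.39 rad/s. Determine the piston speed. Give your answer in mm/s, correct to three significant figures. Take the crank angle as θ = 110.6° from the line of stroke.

7490

ω = 155.4 rad/s
For an in-line slider-crank, x = r cosθ + √(L² − r² sin²θ), so v = −rω sinθ·[1 + r cosθ/√(L² − r² sin²θ)].
With r = 0.0556 m, L = 0.2707 m, θ = 110.6°: √(L² − r² sin²θ) = 0.26565 m.
v = −0.0556·155.4·0.93606·[1 + 0.0556·-0.35184/0.26565] = -7.4917 m/s.
|v| = 7.4917 m/s = 7491.7 mm/s.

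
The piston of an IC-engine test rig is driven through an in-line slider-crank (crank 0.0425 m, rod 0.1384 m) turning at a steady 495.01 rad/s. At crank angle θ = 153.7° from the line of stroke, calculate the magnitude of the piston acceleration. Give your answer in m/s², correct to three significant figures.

7330

ω = 495 rad/s
x(θ) = r cosθ + √(L² − r² sin²θ); with ω constant, a = ω²·d²x/dθ².
d²x/dθ² = −r cosθ − r²(cos2θ)/√u − r⁴ sin²2θ/(4u^{3/2}),  u = L² − r² sin²θ = 0.0188 m².
Substituting r = 0.0425 m, L = 0.1384 m, θ = 153.7°: d²x/dθ² = +0.0299 m.
a = ω²·d²x/dθ² = (495)²·(+0.0299) = +7326.5 m/s²;  |a| = 7326.5 m/s².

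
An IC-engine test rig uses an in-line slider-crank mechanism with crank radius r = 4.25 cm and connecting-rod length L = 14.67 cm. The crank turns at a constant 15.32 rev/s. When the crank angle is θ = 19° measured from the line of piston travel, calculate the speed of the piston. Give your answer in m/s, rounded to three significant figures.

1.70

ω = 2π·15.3 = 96.26 rad/s
For an in-line slider-crank, x = r cosθ + √(L² − r² sin²θ), so v = −rω sinθ·[1 + r cosθ/√(L² − r² sin²θ)].
With r = 0.0425 m, L = 0.1467 m, θ = 19°: √(L² − r² sin²θ) = 0.14605 m.
v = −0.0425·96.26·0.32557·[1 + 0.0425·0.94552/0.14605] = -1.6984 m/s.
|v| = 1.6984 m/s.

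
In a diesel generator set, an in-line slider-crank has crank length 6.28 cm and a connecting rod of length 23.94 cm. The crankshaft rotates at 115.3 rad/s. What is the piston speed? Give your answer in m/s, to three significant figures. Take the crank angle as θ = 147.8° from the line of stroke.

ω = 115.3 rad/s
For an in-line slider-crank, x = r cosθ + √(L² − r² sin²θ), so v = −rω sinθ·[1 + r cosθ/√(L² − r² sin²θ)].
With r = 0.0628 m, L = 0.2394 m, θ = 147.8°: √(L² − r² sin²θ) = 0.23705 m.
v = −0.0628·115.3·0.53288·[1 + 0.0628·-0.84619/0.23705] = -2.9935 m/s.
|v| = 2.9935 m/s.

2.99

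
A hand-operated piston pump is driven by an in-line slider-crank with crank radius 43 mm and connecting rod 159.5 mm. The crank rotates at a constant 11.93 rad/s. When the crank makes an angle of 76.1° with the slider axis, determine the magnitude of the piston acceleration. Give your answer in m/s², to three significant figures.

ω = 11.93 rad/s
x(θ) = r cosθ + √(L² − r² sin²θ); with ω constant, a = ω²·d²x/dθ².
d²x/dθ² = −r cosθ − r²(cos2θ)/√u − r⁴ sin²2θ/(4u^{3/2}),  u = L² − r² sin²θ = 0.023698 m².
Substituting r = 0.043 m, L = 0.1595 m, θ = 76.1°: d²x/dθ² = +0.00024399 m.
a = ω²·d²x/dθ² = (11.93)²·(+0.00024399) = +0.034726 m/s²;  |a| = 0.034726 m/s².

0.0347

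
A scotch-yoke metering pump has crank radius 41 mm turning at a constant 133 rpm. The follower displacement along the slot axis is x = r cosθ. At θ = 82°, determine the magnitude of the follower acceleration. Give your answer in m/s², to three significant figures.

ω = 13.93 rad/s (from 133 rpm).
x = r cosθ ⇒ ẍ = −rω² cosθ (ω constant).
|a| = rω²|cosθ| = 0.041·(13.93)²·|cos 82°| = 1.1069 m/s².

1.11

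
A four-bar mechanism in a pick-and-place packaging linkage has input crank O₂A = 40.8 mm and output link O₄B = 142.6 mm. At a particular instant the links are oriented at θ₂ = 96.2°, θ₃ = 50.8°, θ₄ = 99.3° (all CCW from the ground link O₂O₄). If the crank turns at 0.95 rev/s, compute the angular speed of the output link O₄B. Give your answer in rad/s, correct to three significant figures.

ω₂ = 5.969 rad/s (from 0.95 rev/s).
Differentiating the loop-closure r₂e^{iθ₂}+r₃e^{iθ₃}=r₁+r₄e^{iθ₄} gives r₂ω₂e^{iθ₂}+r₃ω₃e^{iθ₃}=r₄ω₄e^{iθ₄}.
Eliminating the other unknown: ω₄ = r₂ω₂ sin(θ₂−θ₃) / [r₄ sin(θ₄−θ₃)].
Numerator sine = +0.71203; denominator sine = +0.74896.
Result = 0.0408·5.969·(+0.71203) / (0.1426·(+0.74896)) = +1.6236 rad/s; magnitude 1.6236 rad/s.

1.62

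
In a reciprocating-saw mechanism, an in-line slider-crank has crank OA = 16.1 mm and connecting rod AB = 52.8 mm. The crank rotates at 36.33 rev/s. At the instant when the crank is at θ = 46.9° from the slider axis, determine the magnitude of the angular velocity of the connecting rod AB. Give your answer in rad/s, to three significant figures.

48.8

ω = 228.3 rad/s (converted from 36.33 rev/s).
The rod makes angle φ with the slider axis where L sinφ = r sinθ; differentiating, L cosφ·φ̇ = r ω cosθ.
L cosφ = √(L² − r² sin²θ) = 0.051475 m.
|ω_rod| = r ω |cosθ| / √(L² − r² sin²θ) = 0.0161·228.3·0.68327/0.051475 = 48.783 rad/s.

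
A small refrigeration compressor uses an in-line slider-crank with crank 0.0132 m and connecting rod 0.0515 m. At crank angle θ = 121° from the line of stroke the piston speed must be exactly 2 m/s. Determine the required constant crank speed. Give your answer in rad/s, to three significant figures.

204

For an in-line slider-crank, |v_piston| = rω|sinθ|·[1 + r cosθ/√(L² − r² sin²θ)].
With r = 0.0132 m, L = 0.0515 m, θ = 121°: the bracketed kinematic factor |dx/dθ| = 0.0097836 m.
ω = v/|dx/dθ| = 2/0.0097836 = 204.42 rad/s.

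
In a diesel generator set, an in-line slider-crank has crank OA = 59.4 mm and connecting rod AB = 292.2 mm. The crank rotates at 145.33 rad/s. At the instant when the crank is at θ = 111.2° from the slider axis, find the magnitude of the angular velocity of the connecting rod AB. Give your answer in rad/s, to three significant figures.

10.9

ω = 145.3 rad/s
The rod makes angle φ with the slider axis where L sinφ = r sinθ; differentiating, L cosφ·φ̇ = r ω cosθ.
L cosφ = √(L² − r² sin²θ) = 0.2869 m.
|ω_rod| = r ω |cosθ| / √(L² − r² sin²θ) = 0.0594·145.3·0.36162/0.2869 = 10.881 rad/s.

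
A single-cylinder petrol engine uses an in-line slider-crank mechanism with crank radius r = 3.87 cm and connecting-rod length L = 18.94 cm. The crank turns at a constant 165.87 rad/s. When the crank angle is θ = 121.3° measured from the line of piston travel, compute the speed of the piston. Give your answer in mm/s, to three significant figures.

4890

ω = 165.9 rad/s
For an in-line slider-crank, x = r cosθ + √(L² − r² sin²θ), so v = −rω sinθ·[1 + r cosθ/√(L² − r² sin²θ)].
With r = 0.0387 m, L = 0.1894 m, θ = 121.3°: √(L² − r² sin²θ) = 0.18649 m.
v = −0.0387·165.9·0.85446·[1 + 0.0387·-0.51952/0.18649] = -4.8936 m/s.
|v| = 4.8936 m/s = 4893.6 mm/s.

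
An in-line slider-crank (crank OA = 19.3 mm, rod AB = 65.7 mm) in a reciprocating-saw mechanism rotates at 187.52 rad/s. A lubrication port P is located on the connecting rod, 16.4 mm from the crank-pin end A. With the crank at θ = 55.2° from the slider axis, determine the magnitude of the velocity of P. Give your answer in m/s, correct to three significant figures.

3.47

ω = 187.5 rad/s.  Crank-pin speed |V_A| = rω = 3.6191 m/s, perpendicular to OA.
Rod angle: sinφ = −(r/L) sinθ ⇒ φ = -13.959°; ω_rod = −rω cosθ/√(L²−r²sin²θ) = -32.395 rad/s.
V_P = V_A + ω_rod × AP, with AP = 0.0164 m along the rod.
Components: V_Px = −rω sinθ − a·ω_rod·sinφ = -3.1 m/s;  V_Py = rω cosθ + a·ω_rod·cosφ = +1.5499 m/s.
|V_P| = √(V_Px² + V_Py²) = 3.4659 m/s.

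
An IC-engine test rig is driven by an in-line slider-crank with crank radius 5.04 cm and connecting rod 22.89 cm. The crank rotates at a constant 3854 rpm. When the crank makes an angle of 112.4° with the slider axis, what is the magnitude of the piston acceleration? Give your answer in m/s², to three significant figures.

4430

ω = 2π·3854/60 = 403.6 rad/s
x(θ) = r cosθ + √(L² − r² sin²θ); with ω constant, a = ω²·d²x/dθ².
d²x/dθ² = −r cosθ − r²(cos2θ)/√u − r⁴ sin²2θ/(4u^{3/2}),  u = L² − r² sin²θ = 0.0502239 m².
Substituting r = 0.0504 m, L = 0.2289 m, θ = 112.4°: d²x/dθ² = +0.027177 m.
a = ω²·d²x/dθ² = (403.6)²·(+0.027177) = +4426.8 m/s²;  |a| = 4426.8 m/s².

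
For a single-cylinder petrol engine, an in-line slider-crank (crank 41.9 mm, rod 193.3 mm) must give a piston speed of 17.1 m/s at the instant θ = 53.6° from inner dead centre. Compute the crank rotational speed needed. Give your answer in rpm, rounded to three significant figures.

4280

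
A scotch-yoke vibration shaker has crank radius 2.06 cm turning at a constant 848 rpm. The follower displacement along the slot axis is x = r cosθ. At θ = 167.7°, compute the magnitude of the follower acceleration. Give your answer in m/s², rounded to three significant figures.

ω = 88.8 rad/s (from 848 rpm).
x = r cosθ ⇒ ẍ = −rω² cosθ (ω constant).
|a| = rω²|cosθ| = 0.0206·(88.8)²·|cos 167.7°| = 158.72 m/s².

159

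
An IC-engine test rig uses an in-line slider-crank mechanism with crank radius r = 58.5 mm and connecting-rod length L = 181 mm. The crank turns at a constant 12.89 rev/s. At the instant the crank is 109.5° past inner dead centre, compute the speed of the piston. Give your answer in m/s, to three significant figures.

3.96

ω = 2π·12.9 = 80.99 rad/s
For an in-line slider-crank, x = r cosθ + √(L² − r² sin²θ), so v = −rω sinθ·[1 + r cosθ/√(L² − r² sin²θ)].
With r = 0.0585 m, L = 0.181 m, θ = 109.5°: √(L² − r² sin²θ) = 0.1724 m.
v = −0.0585·80.99·0.94264·[1 + 0.0585·-0.33381/0.1724] = -3.9603 m/s.
|v| = 3.9603 m/s.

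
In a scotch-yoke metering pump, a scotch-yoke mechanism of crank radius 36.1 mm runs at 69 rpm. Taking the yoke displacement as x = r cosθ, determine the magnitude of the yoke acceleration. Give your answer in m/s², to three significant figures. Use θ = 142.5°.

1.50

ω = 7.226 rad/s (from 69 rpm).
x = r cosθ ⇒ ẍ = −rω² cosθ (ω constant).
|a| = rω²|cosθ| = 0.0361·(7.226)²·|cos 142.5°| = 1.4953 m/s².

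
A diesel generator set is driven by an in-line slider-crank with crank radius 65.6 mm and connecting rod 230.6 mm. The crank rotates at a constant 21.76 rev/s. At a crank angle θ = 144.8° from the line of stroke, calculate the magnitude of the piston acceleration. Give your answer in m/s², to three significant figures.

877

ω = 2π·21.8 = 136.7 rad/s
x(θ) = r cosθ + √(L² − r² sin²θ); with ω constant, a = ω²·d²x/dθ².
d²x/dθ² = −r cosθ − r²(cos2θ)/√u − r⁴ sin²2θ/(4u^{3/2}),  u = L² − r² sin²θ = 0.0517465 m².
Substituting r = 0.0656 m, L = 0.2306 m, θ = 144.8°: d²x/dθ² = +0.04691 m.
a = ω²·d²x/dθ² = (136.7)²·(+0.04691) = +876.88 m/s²;  |a| = 876.88 m/s².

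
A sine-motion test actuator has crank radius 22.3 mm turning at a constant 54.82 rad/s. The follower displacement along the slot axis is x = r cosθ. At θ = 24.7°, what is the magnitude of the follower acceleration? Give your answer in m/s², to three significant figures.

ω = 54.82 rad/s
x = r cosθ ⇒ ẍ = −rω² cosθ (ω constant).
|a| = rω²|cosθ| = 0.0223·(54.82)²·|cos 24.7°| = 60.885 m/s².

60.9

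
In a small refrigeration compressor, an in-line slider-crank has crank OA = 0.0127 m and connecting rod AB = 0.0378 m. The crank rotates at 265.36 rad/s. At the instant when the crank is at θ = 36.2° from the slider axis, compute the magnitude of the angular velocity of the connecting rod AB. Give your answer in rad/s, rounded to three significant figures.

73.4

ω = 265.4 rad/s
The rod makes angle φ with the slider axis where L sinφ = r sinθ; differentiating, L cosφ·φ̇ = r ω cosθ.
L cosφ = √(L² − r² sin²θ) = 0.037048 m.
|ω_rod| = r ω |cosθ| / √(L² − r² sin²θ) = 0.0127·265.4·0.80696/0.037048 = 73.404 rad/s.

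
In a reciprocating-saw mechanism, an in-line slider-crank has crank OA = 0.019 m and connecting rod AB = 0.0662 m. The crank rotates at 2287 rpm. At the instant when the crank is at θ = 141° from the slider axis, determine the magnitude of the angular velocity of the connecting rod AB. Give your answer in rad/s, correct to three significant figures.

ω = 239.5 rad/s (converted from 2287 rpm).
The rod makes angle φ with the slider axis where L sinφ = r sinθ; differentiating, L cosφ·φ̇ = r ω cosθ.
L cosφ = √(L² − r² sin²θ) = 0.065111 m.
|ω_rod| = r ω |cosθ| / √(L² − r² sin²θ) = 0.019·239.5·0.77715/0.065111 = 54.312 rad/s.

54.3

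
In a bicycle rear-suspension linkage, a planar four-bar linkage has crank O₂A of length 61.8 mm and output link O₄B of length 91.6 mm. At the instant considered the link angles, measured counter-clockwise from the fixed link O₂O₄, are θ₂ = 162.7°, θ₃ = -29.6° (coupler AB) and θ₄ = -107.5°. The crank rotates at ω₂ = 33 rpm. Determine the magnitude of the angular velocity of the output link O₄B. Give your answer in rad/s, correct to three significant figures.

0.508

ω₂ = 3.456 rad/s (from 33 rpm).
Differentiating the loop-closure r₂e^{iθ₂}+r₃e^{iθ₃}=r₁+r₄e^{iθ₄} gives r₂ω₂e^{iθ₂}+r₃ω₃e^{iθ₃}=r₄ω₄e^{iθ₄}.
Eliminating the other unknown: ω₄ = r₂ω₂ sin(θ₂−θ₃) / [r₄ sin(θ₄−θ₃)].
Numerator sine = -0.21303; denominator sine = -0.97778.
Result = 0.0618·3.456·(-0.21303) / (0.0916·(-0.97778)) = +0.50797 rad/s; magnitude 0.50797 rad/s.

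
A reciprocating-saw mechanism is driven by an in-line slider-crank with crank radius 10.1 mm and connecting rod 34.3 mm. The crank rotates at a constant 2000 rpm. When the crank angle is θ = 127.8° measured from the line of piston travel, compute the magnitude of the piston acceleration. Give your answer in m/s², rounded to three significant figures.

ω = 2π·2000/60 = 209.4 rad/s
x(θ) = r cosθ + √(L² − r² sin²θ); with ω constant, a = ω²·d²x/dθ².
d²x/dθ² = −r cosθ − r²(cos2θ)/√u − r⁴ sin²2θ/(4u^{3/2}),  u = L² − r² sin²θ = 0.0011128 m².
Substituting r = 0.0101 m, L = 0.0343 m, θ = 127.8°: d²x/dθ² = +0.0068851 m.
a = ω²·d²x/dθ² = (209.4)²·(+0.0068851) = +302.01 m/s²;  |a| = 302.01 m/s².

302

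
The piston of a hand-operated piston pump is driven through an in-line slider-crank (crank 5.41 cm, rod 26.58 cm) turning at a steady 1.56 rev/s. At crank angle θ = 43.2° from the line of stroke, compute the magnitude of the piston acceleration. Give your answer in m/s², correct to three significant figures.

ω = 2π·1.56 = 9.802 rad/s
x(θ) = r cosθ + √(L² − r² sin²θ); with ω constant, a = ω²·d²x/dθ².
d²x/dθ² = −r cosθ − r²(cos2θ)/√u − r⁴ sin²2θ/(4u^{3/2}),  u = L² − r² sin²θ = 0.0692781 m².
Substituting r = 0.0541 m, L = 0.2658 m, θ = 43.2°: d²x/dθ² = -0.040252 m.
a = ω²·d²x/dθ² = (9.802)²·(-0.040252) = -3.8672 m/s²;  |a| = 3.8672 m/s².

3.87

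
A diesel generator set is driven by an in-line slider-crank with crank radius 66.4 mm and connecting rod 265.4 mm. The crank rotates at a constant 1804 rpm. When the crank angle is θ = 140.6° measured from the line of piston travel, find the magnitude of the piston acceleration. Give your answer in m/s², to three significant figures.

1710

ω = 2π·1804/60 = 188.9 rad/s
x(θ) = r cosθ + √(L² − r² sin²θ); with ω constant, a = ω²·d²x/dθ².
d²x/dθ² = −r cosθ − r²(cos2θ)/√u − r⁴ sin²2θ/(4u^{3/2}),  u = L² − r² sin²θ = 0.0686609 m².
Substituting r = 0.0664 m, L = 0.2654 m, θ = 140.6°: d²x/dθ² = +0.047781 m.
a = ω²·d²x/dθ² = (188.9)²·(+0.047781) = +1705.3 m/s²;  |a| = 1705.3 m/s².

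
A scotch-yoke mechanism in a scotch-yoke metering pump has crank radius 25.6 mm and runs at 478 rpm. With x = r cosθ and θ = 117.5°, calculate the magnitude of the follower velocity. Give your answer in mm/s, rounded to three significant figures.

1140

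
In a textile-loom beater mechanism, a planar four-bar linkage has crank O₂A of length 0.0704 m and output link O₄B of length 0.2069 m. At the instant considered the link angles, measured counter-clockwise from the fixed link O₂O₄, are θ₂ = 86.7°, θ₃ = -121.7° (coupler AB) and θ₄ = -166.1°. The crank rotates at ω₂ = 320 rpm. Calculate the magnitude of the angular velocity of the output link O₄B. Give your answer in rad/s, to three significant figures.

ω₂ = 33.51 rad/s (from 320 rpm).
Differentiating the loop-closure r₂e^{iθ₂}+r₃e^{iθ₃}=r₁+r₄e^{iθ₄} gives r₂ω₂e^{iθ₂}+r₃ω₃e^{iθ₃}=r₄ω₄e^{iθ₄}.
Eliminating the other unknown: ω₄ = r₂ω₂ sin(θ₂−θ₃) / [r₄ sin(θ₄−θ₃)].
Numerator sine = -0.47562; denominator sine = -0.69966.
Result = 0.0704·33.51·(-0.47562) / (0.2069·(-0.69966)) = +7.7511 rad/s; magnitude 7.7511 rad/s.

7.75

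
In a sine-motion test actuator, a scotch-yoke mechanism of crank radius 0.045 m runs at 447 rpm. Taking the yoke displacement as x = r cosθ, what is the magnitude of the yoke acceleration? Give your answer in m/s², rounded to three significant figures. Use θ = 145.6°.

81.4

ω = 46.81 rad/s (from 447 rpm).
x = r cosθ ⇒ ẍ = −rω² cosθ (ω constant).
|a| = rω²|cosθ| = 0.045·(46.81)²·|cos 145.6°| = 81.358 m/s².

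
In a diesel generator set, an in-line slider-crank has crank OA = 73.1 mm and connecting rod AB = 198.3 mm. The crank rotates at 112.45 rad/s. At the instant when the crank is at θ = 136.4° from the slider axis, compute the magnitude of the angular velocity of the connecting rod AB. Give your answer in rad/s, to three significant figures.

31.0

ω = 112.5 rad/s
The rod makes angle φ with the slider axis where L sinφ = r sinθ; differentiating, L cosφ·φ̇ = r ω cosθ.
L cosφ = √(L² − r² sin²θ) = 0.19179 m.
|ω_rod| = r ω |cosθ| / √(L² − r² sin²θ) = 0.0731·112.5·0.72417/0.19179 = 31.039 rad/s.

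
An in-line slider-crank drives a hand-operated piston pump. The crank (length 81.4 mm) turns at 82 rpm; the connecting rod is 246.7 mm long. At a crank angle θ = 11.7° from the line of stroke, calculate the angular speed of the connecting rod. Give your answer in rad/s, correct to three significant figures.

2.78

ω = 8.587 rad/s (converted from 82 rpm).
The rod makes angle φ with the slider axis where L sinφ = r sinθ; differentiating, L cosφ·φ̇ = r ω cosθ.
L cosφ = √(L² − r² sin²θ) = 0.24615 m.
|ω_rod| = r ω |cosθ| / √(L² − r² sin²θ) = 0.0814·8.587·0.97922/0.24615 = 2.7807 rad/s.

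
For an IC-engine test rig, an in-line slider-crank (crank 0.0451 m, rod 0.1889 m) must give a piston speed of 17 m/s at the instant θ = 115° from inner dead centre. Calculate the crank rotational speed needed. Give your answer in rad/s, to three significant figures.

For an in-line slider-crank, |v_piston| = rω|sinθ|·[1 + r cosθ/√(L² − r² sin²θ)].
With r = 0.0451 m, L = 0.1889 m, θ = 115°: the bracketed kinematic factor |dx/dθ| = 0.03665 m.
ω = v/|dx/dθ| = 17/0.03665 = 463.85 rad/s.

464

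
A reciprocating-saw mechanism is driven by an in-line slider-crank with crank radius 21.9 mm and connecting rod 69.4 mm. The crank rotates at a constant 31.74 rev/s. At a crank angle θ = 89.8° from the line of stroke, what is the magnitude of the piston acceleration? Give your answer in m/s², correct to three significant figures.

ω = 2π·31.7 = 199.4 rad/s
x(θ) = r cosθ + √(L² − r² sin²θ); with ω constant, a = ω²·d²x/dθ².
d²x/dθ² = −r cosθ − r²(cos2θ)/√u − r⁴ sin²2θ/(4u^{3/2}),  u = L² − r² sin²θ = 0.00433676 m².
Substituting r = 0.0219 m, L = 0.0694 m, θ = 89.8°: d²x/dθ² = +0.0072063 m.
a = ω²·d²x/dθ² = (199.4)²·(+0.0072063) = +286.61 m/s²;  |a| = 286.61 m/s².

287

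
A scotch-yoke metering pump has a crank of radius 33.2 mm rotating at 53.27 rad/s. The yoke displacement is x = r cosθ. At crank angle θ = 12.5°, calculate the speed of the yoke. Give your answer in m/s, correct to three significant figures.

ω = 53.27 rad/s
x = r cosθ ⇒ ẋ = −rω sinθ.
|v| = rω|sinθ| = 0.0332·53.27·|sin 12.5°| = 0.38279 m/s.

0.383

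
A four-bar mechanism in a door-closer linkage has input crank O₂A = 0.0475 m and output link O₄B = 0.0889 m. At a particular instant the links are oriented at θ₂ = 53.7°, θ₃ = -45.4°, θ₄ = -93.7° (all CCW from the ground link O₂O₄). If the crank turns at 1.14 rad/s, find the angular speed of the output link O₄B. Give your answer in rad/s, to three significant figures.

0.806

ω₂ = 1.14 rad/s
Differentiating the loop-closure r₂e^{iθ₂}+r₃e^{iθ₃}=r₁+r₄e^{iθ₄} gives r₂ω₂e^{iθ₂}+r₃ω₃e^{iθ₃}=r₄ω₄e^{iθ₄}.
Eliminating the other unknown: ω₄ = r₂ω₂ sin(θ₂−θ₃) / [r₄ sin(θ₄−θ₃)].
Numerator sine = +0.98741; denominator sine = -0.74664.
Result = 0.0475·1.14·(+0.98741) / (0.0889·(-0.74664)) = -0.80554 rad/s; magnitude 0.80554 rad/s.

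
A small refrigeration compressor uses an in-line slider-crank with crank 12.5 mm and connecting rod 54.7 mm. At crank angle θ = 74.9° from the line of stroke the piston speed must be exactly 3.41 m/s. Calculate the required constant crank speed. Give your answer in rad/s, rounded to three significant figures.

For an in-line slider-crank, |v_piston| = rω|sinθ|·[1 + r cosθ/√(L² − r² sin²θ)].
With r = 0.0125 m, L = 0.0547 m, θ = 74.9°: the bracketed kinematic factor |dx/dθ| = 0.012805 m.
ω = v/|dx/dθ| = 3.41/0.012805 = 266.3 rad/s.

266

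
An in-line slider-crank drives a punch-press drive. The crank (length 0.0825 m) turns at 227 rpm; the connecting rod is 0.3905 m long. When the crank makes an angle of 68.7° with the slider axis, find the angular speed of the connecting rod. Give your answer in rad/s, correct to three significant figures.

ω = 23.77 rad/s (converted from 227 rpm).
The rod makes angle φ with the slider axis where L sinφ = r sinθ; differentiating, L cosφ·φ̇ = r ω cosθ.
L cosφ = √(L² − r² sin²θ) = 0.38286 m.
|ω_rod| = r ω |cosθ| / √(L² − r² sin²θ) = 0.0825·23.77·0.36325/0.38286 = 1.8607 rad/s.

1.86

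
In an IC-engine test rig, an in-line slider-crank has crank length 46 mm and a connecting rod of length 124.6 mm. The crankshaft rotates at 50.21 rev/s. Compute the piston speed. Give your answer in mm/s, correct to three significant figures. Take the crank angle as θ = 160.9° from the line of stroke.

ω = 2π·50.2 = 315.5 rad/s
For an in-line slider-crank, x = r cosθ + √(L² − r² sin²θ), so v = −rω sinθ·[1 + r cosθ/√(L² − r² sin²θ)].
With r = 0.046 m, L = 0.1246 m, θ = 160.9°: √(L² − r² sin²θ) = 0.12369 m.
v = −0.046·315.5·0.32722·[1 + 0.046·-0.94495/0.12369] = -3.0798 m/s.
|v| = 3.0798 m/s = 3079.8 mm/s.

3080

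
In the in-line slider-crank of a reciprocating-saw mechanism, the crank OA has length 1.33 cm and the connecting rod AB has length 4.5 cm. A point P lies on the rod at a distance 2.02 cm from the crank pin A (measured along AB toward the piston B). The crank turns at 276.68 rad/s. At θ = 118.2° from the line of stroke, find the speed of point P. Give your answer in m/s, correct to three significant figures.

ω = 276.7 rad/s.  Crank-pin speed |V_A| = rω = 3.6798 m/s, perpendicular to OA.
Rod angle: sinφ = −(r/L) sinθ ⇒ φ = -15.098°; ω_rod = −rω cosθ/√(L²−r²sin²θ) = +40.024 rad/s.
V_P = V_A + ω_rod × AP, with AP = 0.0202 m along the rod.
Components: V_Px = −rω sinθ − a·ω_rod·sinφ = -3.0325 m/s;  V_Py = rω cosθ + a·ω_rod·cosφ = -0.95833 m/s.
|V_P| = √(V_Px² + V_Py²) = 3.1803 m/s.

3.18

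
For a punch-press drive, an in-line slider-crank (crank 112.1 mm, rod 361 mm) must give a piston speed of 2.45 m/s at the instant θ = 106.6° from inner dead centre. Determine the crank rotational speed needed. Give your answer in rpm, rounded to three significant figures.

For an in-line slider-crank, |v_piston| = rω|sinθ|·[1 + r cosθ/√(L² − r² sin²θ)].
With r = 0.1121 m, L = 0.361 m, θ = 106.6°: the bracketed kinematic factor |dx/dθ| = 0.097445 m.
ω = v/|dx/dθ| = 2.45/0.097445 = 25.142 rad/s.
N = 60ω/(2π) = 240.09 rpm.

240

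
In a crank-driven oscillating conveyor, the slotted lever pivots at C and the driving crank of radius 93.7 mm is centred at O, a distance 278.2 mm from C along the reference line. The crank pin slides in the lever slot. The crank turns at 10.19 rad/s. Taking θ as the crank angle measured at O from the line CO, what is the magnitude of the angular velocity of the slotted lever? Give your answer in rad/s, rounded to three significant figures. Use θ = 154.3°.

3.82

ω = 10.19 rad/s
Crank pin A relative to C: A = (d + r cosθ, r sinθ); lever angle φ = atan2(r sinθ, d + r cosθ).
Differentiating tanφ: φ̇ = rω(d cosθ + r)/(d² + r² + 2dr cosθ).
d² + r² + 2dr cosθ = |CA|² = 0.0391976 m²;  d cosθ + r = -0.15698 m.
|ω_lever| = |0.0937·10.19·-0.15698| / 0.0391976 = 3.8238 rad/s.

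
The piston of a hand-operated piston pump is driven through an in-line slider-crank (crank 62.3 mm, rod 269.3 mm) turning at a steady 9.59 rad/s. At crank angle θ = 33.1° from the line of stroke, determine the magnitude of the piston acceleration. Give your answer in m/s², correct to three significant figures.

ω = 9.59 rad/s
x(θ) = r cosθ + √(L² − r² sin²θ); with ω constant, a = ω²·d²x/dθ².
d²x/dθ² = −r cosθ − r²(cos2θ)/√u − r⁴ sin²2θ/(4u^{3/2}),  u = L² − r² sin²θ = 0.071365 m².
Substituting r = 0.0623 m, L = 0.2693 m, θ = 33.1°: d²x/dθ² = -0.058218 m.
a = ω²·d²x/dθ² = (9.59)²·(-0.058218) = -5.3542 m/s²;  |a| = 5.3542 m/s².

5.35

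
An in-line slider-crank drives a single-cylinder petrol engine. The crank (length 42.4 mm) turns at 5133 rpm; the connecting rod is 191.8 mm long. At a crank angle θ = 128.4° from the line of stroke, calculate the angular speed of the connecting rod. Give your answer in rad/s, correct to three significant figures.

74.9

ω = 537.5 rad/s (converted from 5133 rpm).
The rod makes angle φ with the slider axis where L sinφ = r sinθ; differentiating, L cosφ·φ̇ = r ω cosθ.
L cosφ = √(L² − r² sin²θ) = 0.1889 m.
|ω_rod| = r ω |cosθ| / √(L² − r² sin²θ) = 0.0424·537.5·0.62115/0.1889 = 74.943 rad/s.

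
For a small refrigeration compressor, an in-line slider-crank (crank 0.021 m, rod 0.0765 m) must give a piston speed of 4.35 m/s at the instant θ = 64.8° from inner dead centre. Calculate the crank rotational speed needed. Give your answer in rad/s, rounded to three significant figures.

204

For an in-line slider-crank, |v_piston| = rω|sinθ|·[1 + r cosθ/√(L² − r² sin²θ)].
With r = 0.021 m, L = 0.0765 m, θ = 64.8°: the bracketed kinematic factor |dx/dθ| = 0.021294 m.
ω = v/|dx/dθ| = 4.35/0.021294 = 204.28 rad/s.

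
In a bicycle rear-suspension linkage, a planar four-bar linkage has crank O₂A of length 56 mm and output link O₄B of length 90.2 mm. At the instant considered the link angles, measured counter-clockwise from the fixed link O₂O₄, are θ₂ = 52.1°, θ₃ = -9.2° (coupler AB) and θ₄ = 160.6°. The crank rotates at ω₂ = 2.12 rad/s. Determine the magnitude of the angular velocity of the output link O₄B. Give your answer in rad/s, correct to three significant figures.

6.52

ω₂ = 2.12 rad/s
Differentiating the loop-closure r₂e^{iθ₂}+r₃e^{iθ₃}=r₁+r₄e^{iθ₄} gives r₂ω₂e^{iθ₂}+r₃ω₃e^{iθ₃}=r₄ω₄e^{iθ₄}.
Eliminating the other unknown: ω₄ = r₂ω₂ sin(θ₂−θ₃) / [r₄ sin(θ₄−θ₃)].
Numerator sine = +0.87715; denominator sine = +0.17708.
Result = 0.056·2.12·(+0.87715) / (0.0902·(+0.17708)) = +6.5194 rad/s; magnitude 6.5194 rad/s.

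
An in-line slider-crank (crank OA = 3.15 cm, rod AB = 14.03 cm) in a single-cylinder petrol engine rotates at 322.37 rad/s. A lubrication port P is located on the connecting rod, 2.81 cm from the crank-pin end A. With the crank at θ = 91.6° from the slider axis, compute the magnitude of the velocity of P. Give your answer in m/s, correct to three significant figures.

ω = 322.4 rad/s.  Crank-pin speed |V_A| = rω = 10.155 m/s, perpendicular to OA.
Rod angle: sinφ = −(r/L) sinθ ⇒ φ = -12.969°; ω_rod = −rω cosθ/√(L²−r²sin²θ) = +2.0738 rad/s.
V_P = V_A + ω_rod × AP, with AP = 0.0281 m along the rod.
Components: V_Px = −rω sinθ − a·ω_rod·sinφ = -10.138 m/s;  V_Py = rω cosθ + a·ω_rod·cosφ = -0.22675 m/s.
|V_P| = √(V_Px² + V_Py²) = 10.14 m/s.

10.1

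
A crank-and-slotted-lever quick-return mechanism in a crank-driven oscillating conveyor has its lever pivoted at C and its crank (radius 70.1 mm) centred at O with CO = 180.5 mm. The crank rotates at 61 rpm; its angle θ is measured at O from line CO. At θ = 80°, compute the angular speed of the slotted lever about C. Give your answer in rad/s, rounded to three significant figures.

1.08

ω = 6.388 rad/s (from 61 rpm).
Crank pin A relative to C: A = (d + r cosθ, r sinθ); lever angle φ = atan2(r sinθ, d + r cosθ).
Differentiating tanφ: φ̇ = rω(d cosθ + r)/(d² + r² + 2dr cosθ).
d² + r² + 2dr cosθ = |CA|² = 0.0418886 m²;  d cosθ + r = +0.10144 m.
|ω_lever| = |0.0701·6.388·+0.10144| / 0.0418886 = 1.0844 rad/s.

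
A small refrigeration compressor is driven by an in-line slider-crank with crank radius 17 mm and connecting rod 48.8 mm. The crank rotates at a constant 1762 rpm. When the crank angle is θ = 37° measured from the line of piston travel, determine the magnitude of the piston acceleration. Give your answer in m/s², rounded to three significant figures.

525

ω = 2π·1762/60 = 184.5 rad/s
x(θ) = r cosθ + √(L² − r² sin²θ); with ω constant, a = ω²·d²x/dθ².
d²x/dθ² = −r cosθ − r²(cos2θ)/√u − r⁴ sin²2θ/(4u^{3/2}),  u = L² − r² sin²θ = 0.00227677 m².
Substituting r = 0.017 m, L = 0.0488 m, θ = 37°: d²x/dθ² = -0.015424 m.
a = ω²·d²x/dθ² = (184.5)²·(-0.015424) = -525.12 m/s²;  |a| = 525.12 m/s².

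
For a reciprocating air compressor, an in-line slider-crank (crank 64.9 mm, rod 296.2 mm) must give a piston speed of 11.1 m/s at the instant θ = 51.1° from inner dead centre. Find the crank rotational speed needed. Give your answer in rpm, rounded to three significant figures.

1840

For an in-line slider-crank, |v_piston| = rω|sinθ|·[1 + r cosθ/√(L² − r² sin²θ)].
With r = 0.0649 m, L = 0.2962 m, θ = 51.1°: the bracketed kinematic factor |dx/dθ| = 0.057561 m.
ω = v/|dx/dθ| = 11.1/0.057561 = 192.84 rad/s.
N = 60ω/(2π) = 1841.5 rpm.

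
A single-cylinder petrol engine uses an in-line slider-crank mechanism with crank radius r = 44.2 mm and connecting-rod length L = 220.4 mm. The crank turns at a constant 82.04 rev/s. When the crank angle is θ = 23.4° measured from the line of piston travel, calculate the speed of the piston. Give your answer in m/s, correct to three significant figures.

10.7

ω = 2π·82 = 515.5 rad/s
For an in-line slider-crank, x = r cosθ + √(L² − r² sin²θ), so v = −rω sinθ·[1 + r cosθ/√(L² − r² sin²θ)].
With r = 0.0442 m, L = 0.2204 m, θ = 23.4°: √(L² − r² sin²θ) = 0.2197 m.
v = −0.0442·515.5·0.39715·[1 + 0.0442·0.91775/0.2197] = -10.719 m/s.
|v| = 10.719 m/s.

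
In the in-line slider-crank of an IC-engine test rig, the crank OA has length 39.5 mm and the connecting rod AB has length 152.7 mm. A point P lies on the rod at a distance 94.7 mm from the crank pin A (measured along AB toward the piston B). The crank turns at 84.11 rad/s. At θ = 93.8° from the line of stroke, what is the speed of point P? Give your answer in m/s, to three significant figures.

ω = 84.11 rad/s.  Crank-pin speed |V_A| = rω = 3.3223 m/s, perpendicular to OA.
Rod angle: sinφ = −(r/L) sinθ ⇒ φ = -14.958°; ω_rod = −rω cosθ/√(L²−r²sin²θ) = +1.4925 rad/s.
V_P = V_A + ω_rod × AP, with AP = 0.0947 m along the rod.
Components: V_Px = −rω sinθ − a·ω_rod·sinφ = -3.2786 m/s;  V_Py = rω cosθ + a·ω_rod·cosφ = -0.083633 m/s.
|V_P| = √(V_Px² + V_Py²) = 3.2796 m/s.

3.28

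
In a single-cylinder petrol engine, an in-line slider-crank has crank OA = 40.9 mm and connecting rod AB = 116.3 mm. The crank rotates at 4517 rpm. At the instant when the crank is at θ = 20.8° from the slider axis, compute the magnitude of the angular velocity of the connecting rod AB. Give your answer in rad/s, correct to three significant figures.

157

ω = 473 rad/s (converted from 4517 rpm).
The rod makes angle φ with the slider axis where L sinφ = r sinθ; differentiating, L cosφ·φ̇ = r ω cosθ.
L cosφ = √(L² − r² sin²θ) = 0.11539 m.
|ω_rod| = r ω |cosθ| / √(L² − r² sin²θ) = 0.0409·473·0.93483/0.11539 = 156.74 rad/s.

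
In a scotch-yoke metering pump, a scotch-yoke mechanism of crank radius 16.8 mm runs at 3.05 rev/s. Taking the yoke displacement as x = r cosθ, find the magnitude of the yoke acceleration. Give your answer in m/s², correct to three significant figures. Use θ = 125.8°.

3.61

ω = 19.16 rad/s (from 3.05 rev/s).
x = r cosθ ⇒ ẍ = −rω² cosθ (ω constant).
|a| = rω²|cosθ| = 0.0168·(19.16)²·|cos 125.8°| = 3.6091 m/s².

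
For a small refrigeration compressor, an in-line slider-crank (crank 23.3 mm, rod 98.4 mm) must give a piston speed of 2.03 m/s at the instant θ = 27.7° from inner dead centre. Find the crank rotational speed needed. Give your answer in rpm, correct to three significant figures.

For an in-line slider-crank, |v_piston| = rω|sinθ|·[1 + r cosθ/√(L² − r² sin²θ)].
With r = 0.0233 m, L = 0.0984 m, θ = 27.7°: the bracketed kinematic factor |dx/dθ| = 0.013115 m.
ω = v/|dx/dθ| = 2.03/0.013115 = 154.78 rad/s.
N = 60ω/(2π) = 1478 rpm.

1480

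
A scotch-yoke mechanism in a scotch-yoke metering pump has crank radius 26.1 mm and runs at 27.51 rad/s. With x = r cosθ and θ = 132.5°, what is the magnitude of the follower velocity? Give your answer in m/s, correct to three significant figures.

0.529

ω = 27.51 rad/s
x = r cosθ ⇒ ẋ = −rω sinθ.
|v| = rω|sinθ| = 0.0261·27.51·|sin 132.5°| = 0.52937 m/s.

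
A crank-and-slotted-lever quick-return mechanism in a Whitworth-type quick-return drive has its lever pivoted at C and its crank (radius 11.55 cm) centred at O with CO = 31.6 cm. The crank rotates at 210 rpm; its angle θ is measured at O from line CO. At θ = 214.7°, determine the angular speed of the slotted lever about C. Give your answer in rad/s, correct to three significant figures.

6.89

ω = 21.99 rad/s (from 210 rpm).
Crank pin A relative to C: A = (d + r cosθ, r sinθ); lever angle φ = atan2(r sinθ, d + r cosθ).
Differentiating tanφ: φ̇ = rω(d cosθ + r)/(d² + r² + 2dr cosθ).
d² + r² + 2dr cosθ = |CA|² = 0.053183 m²;  d cosθ + r = -0.1443 m.
|ω_lever| = |0.1155·21.99·-0.1443| / 0.053183 = 6.8915 rad/s.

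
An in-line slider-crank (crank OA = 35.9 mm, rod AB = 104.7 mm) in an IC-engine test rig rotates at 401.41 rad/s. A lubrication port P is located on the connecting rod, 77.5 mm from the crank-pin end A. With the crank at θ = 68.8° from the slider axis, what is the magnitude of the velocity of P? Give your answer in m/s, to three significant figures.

ω = 401.4 rad/s.  Crank-pin speed |V_A| = rω = 14.411 m/s, perpendicular to OA.
Rod angle: sinφ = −(r/L) sinθ ⇒ φ = -18.644°; ω_rod = −rω cosθ/√(L²−r²sin²θ) = -52.529 rad/s.
V_P = V_A + ω_rod × AP, with AP = 0.0775 m along the rod.
Components: V_Px = −rω sinθ − a·ω_rod·sinφ = -14.737 m/s;  V_Py = rω cosθ + a·ω_rod·cosφ = +1.3538 m/s.
|V_P| = √(V_Px² + V_Py²) = 14.799 m/s.

14.8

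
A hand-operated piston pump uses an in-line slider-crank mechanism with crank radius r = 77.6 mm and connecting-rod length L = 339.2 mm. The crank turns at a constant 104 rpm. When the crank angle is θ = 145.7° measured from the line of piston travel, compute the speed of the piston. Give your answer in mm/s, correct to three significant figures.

385

ω = 2π·104/60 = 10.89 rad/s
For an in-line slider-crank, x = r cosθ + √(L² − r² sin²θ), so v = −rω sinθ·[1 + r cosθ/√(L² − r² sin²θ)].
With r = 0.0776 m, L = 0.3392 m, θ = 145.7°: √(L² − r² sin²θ) = 0.33637 m.
v = −0.0776·10.89·0.56353·[1 + 0.0776·-0.82610/0.33637] = -0.38549 m/s.
|v| = 0.38549 m/s = 385.49 mm/s.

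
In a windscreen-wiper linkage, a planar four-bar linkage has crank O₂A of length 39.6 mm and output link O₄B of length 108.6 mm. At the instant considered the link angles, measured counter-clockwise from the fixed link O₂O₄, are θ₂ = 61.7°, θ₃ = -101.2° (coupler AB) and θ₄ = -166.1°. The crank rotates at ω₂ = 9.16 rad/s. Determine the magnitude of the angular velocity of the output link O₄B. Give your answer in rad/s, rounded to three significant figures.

1.08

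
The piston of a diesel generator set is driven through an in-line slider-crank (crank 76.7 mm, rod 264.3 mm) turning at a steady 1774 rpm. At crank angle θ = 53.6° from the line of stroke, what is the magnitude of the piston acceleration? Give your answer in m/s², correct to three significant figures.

1350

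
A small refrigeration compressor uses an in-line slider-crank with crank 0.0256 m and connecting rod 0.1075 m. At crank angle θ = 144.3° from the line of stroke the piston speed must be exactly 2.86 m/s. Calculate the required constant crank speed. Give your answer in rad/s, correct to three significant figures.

For an in-line slider-crank, |v_piston| = rω|sinθ|·[1 + r cosθ/√(L² − r² sin²θ)].
With r = 0.0256 m, L = 0.1075 m, θ = 144.3°: the bracketed kinematic factor |dx/dθ| = 0.012021 m.
ω = v/|dx/dθ| = 2.86/0.012021 = 237.91 rad/s.

238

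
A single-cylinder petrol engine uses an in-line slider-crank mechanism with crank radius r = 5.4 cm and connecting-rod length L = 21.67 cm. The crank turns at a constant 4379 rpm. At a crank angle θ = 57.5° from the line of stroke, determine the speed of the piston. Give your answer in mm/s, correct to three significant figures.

23700

ω = 2π·4379/60 = 458.6 rad/s
For an in-line slider-crank, x = r cosθ + √(L² − r² sin²θ), so v = −rω sinθ·[1 + r cosθ/√(L² − r² sin²θ)].
With r = 0.054 m, L = 0.2167 m, θ = 57.5°: √(L² − r² sin²θ) = 0.21186 m.
v = −0.054·458.6·0.84339·[1 + 0.054·0.53730/0.21186] = -23.745 m/s.
|v| = 23.745 m/s = 23745 mm/s.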